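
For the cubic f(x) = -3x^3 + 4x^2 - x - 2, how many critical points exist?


Find where f'(x) = 0:
f(x) = -3x^3 + 4x^2 - x - 2
f'(x) = -9x^2 + 8x - 1
This is a quadratic in x. Use the discriminant to count real roots.
Discriminant = (8)^2 - 4 * (-9) * (-1)
= 64 - 36
= 28
Since discriminant > 0, f'(x) = 0 has 2 real solutions.
Number of critical points: 2

2


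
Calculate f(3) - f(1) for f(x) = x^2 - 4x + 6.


Net change = f(b) - f(a)
f(x) = x^2 - 4x + 6
Compute f(3):
f(3) = 1 * 3^2 - 4 * 3 + 6
= 9 - 12 + 6
= 3
Compute f(1):
f(1) = 1 * 1^2 - 4 * 1 + 6
= 1 - 4 + 6
= 3
Net change = 3 - 3 = 0

0


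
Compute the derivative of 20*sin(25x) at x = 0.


Apply the chain rule to differentiate 20*sin(25x):
d/dx [20*sin(25x)]
= 20 * cos(25x) * d/dx(25x)
= 20 * 25 * cos(25x)
= 500 * cos(25x)
Evaluate at x = 0:
= 500 * cos(0)
= 500 * 1
= 500

500


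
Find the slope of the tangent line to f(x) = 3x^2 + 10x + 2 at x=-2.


The slope of the tangent line equals f'(x) at the point.
f(x) = 3x^2 + 10x + 2
f'(x) = 6x + 10
At x = -2:
f'(-2) = 6 * (-2) + 10
= -12 + 10
= -2

-2


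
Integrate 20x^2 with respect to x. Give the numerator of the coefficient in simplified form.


Apply the power rule for integration:
integral of ax^n dx = a/(n+1) * x^(n+1) + C
integral of 20x^2 dx
= 20/3 * x^3 + C
The coefficient in lowest terms is 20/3, and its numerator is 20

20


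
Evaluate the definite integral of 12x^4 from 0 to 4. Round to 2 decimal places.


Find the antiderivative of 12x^4:
F(x) = 12/5 * x^5
Apply the Fundamental Theorem of Calculus:
F(4) - F(0)
= 12/5 * 4^5 - 12/5 * 0^5
= 12/5 * (1024 - 0)
= 12/5 * 1024
= 12288/5 = 2457.60

2457.60


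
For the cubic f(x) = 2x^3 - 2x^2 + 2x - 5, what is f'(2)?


Differentiate f(x) = 2x^3 - 2x^2 + 2x - 5 term by term:
f'(x) = 6x^2 - 4x + 2
Substitute x = 2:
f'(2) = 6 * 2^2 - 4 * 2 + 2
= 24 - 8 + 2
= 18

18


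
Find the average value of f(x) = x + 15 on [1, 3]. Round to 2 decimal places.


Average value = 1/(b-a) * integral from a to b of f(x) dx
First compute the integral of x + 15:
F(x) = (1/2)x^2 + 15x
F(3) = 1/2 * 9 + 15 * 3 = 99/2
F(1) = 1/2 * 1 + 15 * 1 = 31/2
Integral = 99/2 - 31/2 = 34
Average = 34 / (3 - 1) = 34 / 2
= 17 = 17.00

17.00


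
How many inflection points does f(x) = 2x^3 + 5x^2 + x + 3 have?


Inflection points occur where f''(x) = 0 and concavity changes.
f(x) = 2x^3 + 5x^2 + x + 3
f'(x) = 6x^2 + 10x + 1
f''(x) = 12x + 10
Set f''(x) = 0:
12x + 10 = 0
x = -10 / 12 = -5/6
Since f''(x) is linear (degree 1), it changes sign at this point.
Therefore there is exactly 1 inflection point.

1


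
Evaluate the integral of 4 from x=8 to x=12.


The integral of a constant k over [a, b] equals k * (b - a).
integral from 8 to 12 of 4 dx
= 4 * (12 - 8)
= 4 * 4
= 16

16


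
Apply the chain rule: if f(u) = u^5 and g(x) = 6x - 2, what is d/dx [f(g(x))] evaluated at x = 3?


Using the chain rule: (f(g(x)))' = f'(g(x)) * g'(x)
First, find g(3):
g(3) = 6 * 3 - 2 = 16
Next, f'(u) = 5u^4
And g'(x) = 6
So f'(g(3)) * g'(3)
= 5 * 16^4 * 6
= 5 * 65536 * 6
= 1966080

1966080


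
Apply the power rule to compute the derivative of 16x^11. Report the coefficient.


We apply the power rule: d/dx [ax^n] = a*n * x^(n-1)
d/dx [16x^11]
= 16 * 11 * x^(11-1)
= 176x^10
The coefficient is 176

176


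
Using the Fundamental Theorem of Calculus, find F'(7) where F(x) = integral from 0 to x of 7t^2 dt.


By the Fundamental Theorem of Calculus (Part 1):
If F(x) = integral from 0 to x of f(t) dt, then F'(x) = f(x)
Here f(t) = 7t^2
So F'(x) = 7x^2
Evaluate at x = 7:
F'(7) = 7 * 7^2
= 7 * 49
= 343

343


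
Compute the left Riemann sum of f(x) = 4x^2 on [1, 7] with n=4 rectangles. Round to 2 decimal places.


Left Riemann sum uses left endpoints of each subinterval.
Interval: [1, 7], n = 4
dx = (7 - 1) / 4 = 3/2
Left endpoints: [1, 5/2, 4, 11/2]
f values: [4, 25, 64, 121]
Sum = dx * (sum of f values)
= 3/2 * 214
= 321 = 321.00

321.00


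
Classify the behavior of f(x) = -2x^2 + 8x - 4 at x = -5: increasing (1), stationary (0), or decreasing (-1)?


Compute f'(x) to determine behavior:
f'(x) = -4x + 8
f'(-5) = -4 * (-5) + 8
= 20 + 8
= 28
Since f'(-5) > 0, the function is increasing (1)

1


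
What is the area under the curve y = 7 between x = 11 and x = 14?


The area under a constant function y = 7 is a rectangle.
Width = 14 - 11 = 3
Height = 7
Area = width * height
= 3 * 7
= 21

21


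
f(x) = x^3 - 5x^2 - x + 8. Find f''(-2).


First derivative:
f'(x) = 3x^2 - 10x - 1
Second derivative:
f''(x) = 6x - 10
Substitute x = -2:
f''(-2) = 6 * (-2) - 10
= -12 - 10
= -22

-22


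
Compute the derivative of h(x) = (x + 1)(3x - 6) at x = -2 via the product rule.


Let u(x) = x + 1 and v(x) = 3x - 6
u'(x) = 1
v'(x) = 3
Product rule: h'(x) = u'(x)*v(x) + u(x)*v'(x)
= 1 * (3x - 6) + (x + 1) * 3
At x = -2:
u(-2) = 1 * (-2) + 1 = -1
v(-2) = 3 * (-2) - 6 = -12
h'(-2) = 1 * (-12) + (-1) * 3
= -12 - 3
= -15

-15


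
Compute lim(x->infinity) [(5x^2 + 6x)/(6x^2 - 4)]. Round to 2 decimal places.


For limits at infinity with equal-degree polynomials,
we compare leading coefficients.
Numerator leading term: 5x^2
Denominator leading term: 6x^2
Divide both by x^2:
lim = (5 + 6/x) / (6 - 4/x^2)
As x -> infinity, the 1/x and 1/x^2 terms vanish:
= 5/6 ≈ 0.83

0.83


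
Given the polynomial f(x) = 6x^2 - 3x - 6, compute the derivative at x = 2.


Differentiate term by term using power and sum rules:
f(x) = 6x^2 - 3x - 6
f'(x) = 12x - 3
Substitute x = 2:
f'(2) = 12 * 2 - 3
= 24 - 3
= 21

21


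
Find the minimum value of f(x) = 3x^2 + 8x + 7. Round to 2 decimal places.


For a quadratic f(x) = ax^2 + bx + c with a > 0, the minimum is at the vertex.
Vertex x-coordinate: x = -b/(2a)
x = -(8) / (2 * 3)
x = -8/6 = -4/3
Substitute back to find the minimum value:
f(-4/3) = 3 * (-4/3)^2 + 8 * (-4/3) + 7
= 16/3 - 32/3 + 7
= 5/3 ≈ 1.67

1.67


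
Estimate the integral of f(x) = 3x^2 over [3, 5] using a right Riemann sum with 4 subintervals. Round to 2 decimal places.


Right Riemann sum uses right endpoints of each subinterval.
Interval: [3, 5], n = 4
dx = (5 - 3) / 4 = 1/2
Right endpoints: [7/2, 4, 9/2, 5]
f values: [147/4, 48, 243/4, 75]
Sum = dx * (sum of f values)
= 1/2 * 441/2
= 441/4 = 110.25

110.25


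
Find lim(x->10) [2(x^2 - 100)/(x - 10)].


Direct substitution gives 0/0, so we factor the numerator.
Factor: 2(x^2 - 100) = 2 * (x - 10)(x + 10)
Cancel the common factor (x - 10):
2(x^2 - 100)/(x - 10) = 2 * (x + 10)
Now substitute x = 10:
= 2 * (10 + 10) = 40

40


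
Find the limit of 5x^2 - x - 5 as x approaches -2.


Since polynomials are continuous, we use direct substitution.
lim(x->-2) of 5x^2 - x - 5
= 5 * (-2)^2 - 1 * (-2) - 5
= 20 + 2 - 5
= 17

17


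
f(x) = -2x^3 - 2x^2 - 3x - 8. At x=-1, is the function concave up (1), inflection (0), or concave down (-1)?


Concavity is determined by the sign of f''(x).
f(x) = -2x^3 - 2x^2 - 3x - 8
f'(x) = -6x^2 - 4x - 3
f''(x) = -12x - 4
f''(-1) = -12 * (-1) - 4
= 12 - 4
= 8
Since f''(-1) > 0, the function is concave up (1)

1


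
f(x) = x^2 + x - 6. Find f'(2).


Differentiate term by term using power and sum rules:
f(x) = x^2 + x - 6
f'(x) = 2x + 1
Substitute x = 2:
f'(2) = 2 * 2 + 1
= 4 + 1
= 5

5


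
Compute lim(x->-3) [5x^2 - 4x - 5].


Since polynomials are continuous, we use direct substitution.
lim(x->-3) of 5x^2 - 4x - 5
= 5 * (-3)^2 - 4 * (-3) - 5
= 45 + 12 - 5
= 52

52


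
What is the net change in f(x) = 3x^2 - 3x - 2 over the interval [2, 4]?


Net change = f(b) - f(a)
f(x) = 3x^2 - 3x - 2
Compute f(4):
f(4) = 3 * 4^2 - 3 * 4 - 2
= 48 - 12 - 2
= 34
Compute f(2):
f(2) = 3 * 2^2 - 3 * 2 - 2
= 12 - 6 - 2
= 4
Net change = 34 - 4 = 30

30


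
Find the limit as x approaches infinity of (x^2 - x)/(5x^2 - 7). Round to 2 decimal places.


For limits at infinity with equal-degree polynomials,
we compare leading coefficients.
Numerator leading term: x^2
Denominator leading term: 5x^2
Divide both by x^2:
lim = (1 - 1/x) / (5 - 7/x^2)
As x -> infinity, the 1/x and 1/x^2 terms vanish:
= 1/5 = 0.20

0.20


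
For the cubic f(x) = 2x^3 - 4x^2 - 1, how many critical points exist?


Find where f'(x) = 0:
f(x) = 2x^3 - 4x^2 - 1
f'(x) = 6x^2 - 8x
This is a quadratic in x. Use the discriminant to count real roots.
Discriminant = (-8)^2 - 4 * 6 * 0
= 64 - 0
= 64
Since discriminant > 0, f'(x) = 0 has 2 real solutions.
Number of critical points: 2

2


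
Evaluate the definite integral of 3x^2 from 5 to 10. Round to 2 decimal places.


Find the antiderivative of 3x^2:
F(x) = 3/3 * x^3
Apply the Fundamental Theorem of Calculus:
F(10) - F(5)
= 3/3 * 10^3 - 3/3 * 5^3
= 3/3 * (1000 - 125)
= 3/3 * 875
= 875 = 875.00

875.00


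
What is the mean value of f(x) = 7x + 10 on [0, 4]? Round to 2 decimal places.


Average value = 1/(b-a) * integral from a to b of f(x) dx
First compute the integral of 7x + 10:
F(x) = (7/2)x^2 + 10x
F(4) = 7/2 * 16 + 10 * 4 = 96
F(0) = 7/2 * 0 + 10 * 0 = 0
Integral = 96 - 0 = 96
Average = 96 / (4 - 0) = 96 / 4
= 24 = 24.00

24.00


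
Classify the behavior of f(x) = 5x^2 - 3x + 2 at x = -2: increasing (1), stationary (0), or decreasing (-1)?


Compute f'(x) to determine behavior:
f'(x) = 10x - 3
f'(-2) = 10 * (-2) - 3
= -20 - 3
= -23
Since f'(-2) < 0, the function is decreasing (-1)

-1


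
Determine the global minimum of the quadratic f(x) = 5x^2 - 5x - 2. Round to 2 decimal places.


For a quadratic f(x) = ax^2 + bx + c with a > 0, the minimum is at the vertex.
Vertex x-coordinate: x = -b/(2a)
x = -(-5) / (2 * 5)
x = 5/10 = 1/2
Substitute back to find the minimum value:
f(1/2) = 5 * (1/2)^2 - 5 * (1/2) - 2
= 5/4 - 5/2 - 2
= -13/4 = -3.25

-3.25


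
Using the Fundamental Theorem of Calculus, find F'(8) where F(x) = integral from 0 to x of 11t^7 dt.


By the Fundamental Theorem of Calculus (Part 1):
If F(x) = integral from 0 to x of f(t) dt, then F'(x) = f(x)
Here f(t) = 11t^7
So F'(x) = 11x^7
Evaluate at x = 8:
F'(8) = 11 * 8^7
= 11 * 2097152
= 23068672

23068672


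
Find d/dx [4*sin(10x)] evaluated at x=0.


Apply the chain rule to differentiate 4*sin(10x):
d/dx [4*sin(10x)]
= 4 * cos(10x) * d/dx(10x)
= 4 * 10 * cos(10x)
= 40 * cos(10x)
Evaluate at x = 0:
= 40 * cos(0)
= 40 * 1
= 40

40


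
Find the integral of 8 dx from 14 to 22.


The integral of a constant k over [a, b] equals k * (b - a).
integral from 14 to 22 of 8 dx
= 8 * (22 - 14)
= 8 * 8
= 64

64


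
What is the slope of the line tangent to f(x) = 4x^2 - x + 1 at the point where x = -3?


The slope of the tangent line equals f'(x) at the point.
f(x) = 4x^2 - x + 1
f'(x) = 8x - 1
At x = -3:
f'(-3) = 8 * (-3) - 1
= -24 - 1
= -25

-25


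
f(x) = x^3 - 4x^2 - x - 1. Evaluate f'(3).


Differentiate f(x) = x^3 - 4x^2 - x - 1 term by term:
f'(x) = 3x^2 - 8x - 1
Substitute x = 3:
f'(3) = 3 * 3^2 - 8 * 3 - 1
= 27 - 24 - 1
= 2

2


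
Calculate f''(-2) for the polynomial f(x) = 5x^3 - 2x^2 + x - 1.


First derivative:
f'(x) = 15x^2 - 4x + 1
Second derivative:
f''(x) = 30x - 4
Substitute x = -2:
f''(-2) = 30 * (-2) - 4
= -60 - 4
= -64

-64


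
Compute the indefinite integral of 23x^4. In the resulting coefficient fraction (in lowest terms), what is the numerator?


Apply the power rule for integration:
integral of ax^n dx = a/(n+1) * x^(n+1) + C
integral of 23x^4 dx
= 23/5 * x^5 + C
The coefficient in lowest terms is 23/5, and its numerator is 23

23


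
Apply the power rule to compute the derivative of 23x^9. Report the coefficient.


We apply the power rule: d/dx [ax^n] = a*n * x^(n-1)
d/dx [23x^9]
= 23 * 9 * x^(9-1)
= 207x^8
The coefficient is 207

207


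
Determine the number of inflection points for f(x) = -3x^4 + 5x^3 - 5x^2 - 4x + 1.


Inflection points occur where f''(x) = 0 and concavity changes.
f(x) = -3x^4 + 5x^3 - 5x^2 - 4x + 1
f'(x) = -12x^3 + 15x^2 - 10x - 4
f''(x) = -36x^2 + 30x - 10
This is a quadratic in x. Use the discriminant to count real roots.
Discriminant = (30)^2 - 4 * (-36) * (-10)
= 900 - 1440
= -540
Since discriminant < 0, f''(x) = 0 has no real solutions.
Number of inflection points: 0

0


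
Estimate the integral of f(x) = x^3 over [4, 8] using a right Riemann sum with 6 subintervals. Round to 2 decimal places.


Right Riemann sum uses right endpoints of each subinterval.
Interval: [4, 8], n = 6
dx = (8 - 4) / 6 = 2/3
Right endpoints: [14/3, 16/3, 6, 20/3, 22/3, 8]
f values: [2744/27, 4096/27, 216, 8000/27, 10648/27, 512]
Sum = dx * (sum of f values)
= 2/3 * 1672
= 3344/3 ≈ 1114.67

1114.67


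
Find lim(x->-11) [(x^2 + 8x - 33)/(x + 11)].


Direct substitution gives 0/0, so we factor the numerator.
Factor: (x^2 + 8x - 33) = (x + 11)(x - 3)
Cancel the common factor (x + 11):
(x^2 + 8x - 33)/(x + 11) = (x - 3)
Now substitute x = -11:
= (-11) - (3) = -14

-14


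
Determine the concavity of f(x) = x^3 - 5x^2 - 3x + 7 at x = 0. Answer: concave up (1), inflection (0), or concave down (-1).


Concavity is determined by the sign of f''(x).
f(x) = x^3 - 5x^2 - 3x + 7
f'(x) = 3x^2 - 10x - 3
f''(x) = 6x - 10
f''(0) = 6 * 0 - 10
= 0 - 10
= -10
Since f''(0) < 0, the function is concave down (-1)

-1


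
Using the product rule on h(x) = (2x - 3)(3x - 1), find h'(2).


Let u(x) = 2x - 3 and v(x) = 3x - 1
u'(x) = 2
v'(x) = 3
Product rule: h'(x) = u'(x)*v(x) + u(x)*v'(x)
= 2 * (3x - 1) + (2x - 3) * 3
At x = 2:
u(2) = 2 * 2 - 3 = 1
v(2) = 3 * 2 - 1 = 5
h'(2) = 2 * 5 + 1 * 3
= 10 + 3
= 13

13


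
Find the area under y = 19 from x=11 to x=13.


The area under a constant function y = 19 is a rectangle.
Width = 13 - 11 = 2
Height = 19
Area = width * height
= 2 * 19
= 38

38


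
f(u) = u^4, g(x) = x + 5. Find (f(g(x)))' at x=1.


Using the chain rule: (f(g(x)))' = f'(g(x)) * g'(x)
First, find g(1):
g(1) = 1 * 1 + 5 = 6
Next, f'(u) = 4u^3
And g'(x) = 1
So f'(g(1)) * g'(1)
= 4 * 6^3 * 1
= 4 * 216 * 1
= 864

864


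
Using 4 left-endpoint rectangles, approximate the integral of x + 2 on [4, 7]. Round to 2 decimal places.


Left Riemann sum uses left endpoints of each subinterval.
Interval: [4, 7], n = 4
dx = (7 - 4) / 4 = 3/4
Left endpoints: [4, 19/4, 11/2, 25/4]
f values: [6, 27/4, 15/2, 33/4]
Sum = dx * (sum of f values)
= 3/4 * 57/2
= 171/8 ≈ 21.38

21.38


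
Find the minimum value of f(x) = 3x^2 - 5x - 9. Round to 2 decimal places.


For a quadratic f(x) = ax^2 + bx + c with a > 0, the minimum is at the vertex.
Vertex x-coordinate: x = -b/(2a)
x = -(-5) / (2 * 3)
x = 5/6
Substitute back to find the minimum value:
f(5/6) = 3 * (5/6)^2 - 5 * (5/6) - 9
= 25/12 - 25/6 - 9
= -133/12 ≈ -11.08

-11.08


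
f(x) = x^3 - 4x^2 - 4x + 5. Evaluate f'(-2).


Differentiate f(x) = x^3 - 4x^2 - 4x + 5 term by term:
f'(x) = 3x^2 - 8x - 4
Substitute x = -2:
f'(-2) = 3 * (-2)^2 - 8 * (-2) - 4
= 12 + 16 - 4
= 24

24


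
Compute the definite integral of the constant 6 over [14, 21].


The integral of a constant k over [a, b] equals k * (b - a).
integral from 14 to 21 of 6 dx
= 6 * (21 - 14)
= 6 * 7
= 42

42


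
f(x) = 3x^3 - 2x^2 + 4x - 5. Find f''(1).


First derivative:
f'(x) = 9x^2 - 4x + 4
Second derivative:
f''(x) = 18x - 4
Substitute x = 1:
f''(1) = 18 * 1 - 4
= 18 - 4
= 14

14


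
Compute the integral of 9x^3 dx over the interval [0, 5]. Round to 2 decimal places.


Find the antiderivative of 9x^3:
F(x) = 9/4 * x^4
Apply the Fundamental Theorem of Calculus:
F(5) - F(0)
= 9/4 * 5^4 - 9/4 * 0^4
= 9/4 * (625 - 0)
= 9/4 * 625
= 5625/4 = 1406.25

1406.25


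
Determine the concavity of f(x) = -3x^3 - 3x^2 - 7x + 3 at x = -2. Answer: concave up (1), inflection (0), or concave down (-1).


Concavity is determined by the sign of f''(x).
f(x) = -3x^3 - 3x^2 - 7x + 3
f'(x) = -9x^2 - 6x - 7
f''(x) = -18x - 6
f''(-2) = -18 * (-2) - 6
= 36 - 6
= 30
Since f''(-2) > 0, the function is concave up (1)

1


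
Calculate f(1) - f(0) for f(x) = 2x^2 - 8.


Net change = f(b) - f(a)
f(x) = 2x^2 - 8
Compute f(1):
f(1) = 2 * 1^2 + 0 * 1 - 8
= 2 + 0 - 8
= -6
Compute f(0):
f(0) = 2 * 0^2 + 0 * 0 - 8
= 0 + 0 - 8
= -8
Net change = -6 - (-8) = 2

2


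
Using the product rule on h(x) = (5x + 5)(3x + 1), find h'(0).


Let u(x) = 5x + 5 and v(x) = 3x + 1
u'(x) = 5
v'(x) = 3
Product rule: h'(x) = u'(x)*v(x) + u(x)*v'(x)
= 5 * (3x + 1) + (5x + 5) * 3
At x = 0:
u(0) = 5 * 0 + 5 = 5
v(0) = 3 * 0 + 1 = 1
h'(0) = 5 * 1 + 5 * 3
= 5 + 15
= 20

20


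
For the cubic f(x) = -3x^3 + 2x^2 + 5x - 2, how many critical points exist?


Find where f'(x) = 0:
f(x) = -3x^3 + 2x^2 + 5x - 2
f'(x) = -9x^2 + 4x + 5
This is a quadratic in x. Use the discriminant to count real roots.
Discriminant = (4)^2 - 4 * (-9) * 5
= 16 - (-180)
= 196
Since discriminant > 0, f'(x) = 0 has 2 real solutions.
Number of critical points: 2

2


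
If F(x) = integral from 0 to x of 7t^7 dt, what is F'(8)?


By the Fundamental Theorem of Calculus (Part 1):
If F(x) = integral from 0 to x of f(t) dt, then F'(x) = f(x)
Here f(t) = 7t^7
So F'(x) = 7x^7
Evaluate at x = 8:
F'(8) = 7 * 8^7
= 7 * 2097152
= 14680064

14680064


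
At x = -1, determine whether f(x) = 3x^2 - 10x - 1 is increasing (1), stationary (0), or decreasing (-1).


Compute f'(x) to determine behavior:
f'(x) = 6x - 10
f'(-1) = 6 * (-1) - 10
= -6 - 10
= -16
Since f'(-1) < 0, the function is decreasing (-1)

-1


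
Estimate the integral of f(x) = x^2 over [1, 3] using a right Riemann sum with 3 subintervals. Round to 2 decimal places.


Right Riemann sum uses right endpoints of each subinterval.
Interval: [1, 3], n = 3
dx = (3 - 1) / 3 = 2/3
Right endpoints: [5/3, 7/3, 3]
f values: [25/9, 49/9, 9]
Sum = dx * (sum of f values)
= 2/3 * 155/9
= 310/27 ≈ 11.48

11.48


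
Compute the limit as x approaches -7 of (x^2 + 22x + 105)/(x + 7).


Direct substitution gives 0/0, so we factor the numerator.
Factor: (x^2 + 22x + 105) = (x + 7)(x + 15)
Cancel the common factor (x + 7):
(x^2 + 22x + 105)/(x + 7) = (x + 15)
Now substitute x = -7:
= (-7) - (-15) = 8

8


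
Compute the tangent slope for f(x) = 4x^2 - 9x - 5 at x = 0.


The slope of the tangent line equals f'(x) at the point.
f(x) = 4x^2 - 9x - 5
f'(x) = 8x - 9
At x = 0:
f'(0) = 8 * 0 - 9
= 0 - 9
= -9

-9


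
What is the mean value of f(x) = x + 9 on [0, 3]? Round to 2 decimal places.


Average value = 1/(b-a) * integral from a to b of f(x) dx
First compute the integral of x + 9:
F(x) = (1/2)x^2 + 9x
F(3) = 1/2 * 9 + 9 * 3 = 63/2
F(0) = 1/2 * 0 + 9 * 0 = 0
Integral = 63/2 - 0 = 63/2
Average = (63/2) / (3 - 0) = (63/2) / 3
= 21/2 = 10.50

10.50


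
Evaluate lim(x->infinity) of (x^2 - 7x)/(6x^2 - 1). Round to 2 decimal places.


For limits at infinity with equal-degree polynomials,
we compare leading coefficients.
Numerator leading term: x^2
Denominator leading term: 6x^2
Divide both by x^2:
lim = (1 - 7/x) / (6 - 1/x^2)
As x -> infinity, the 1/x and 1/x^2 terms vanish:
= 1/6 ≈ 0.17

0.17


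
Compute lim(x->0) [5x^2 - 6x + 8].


Since polynomials are continuous, we use direct substitution.
lim(x->0) of 5x^2 - 6x + 8
= 5 * 0^2 - 6 * 0 + 8
= 0 + 0 + 8
= 8

8


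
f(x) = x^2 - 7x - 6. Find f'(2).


Differentiate term by term using power and sum rules:
f(x) = x^2 - 7x - 6
f'(x) = 2x - 7
Substitute x = 2:
f'(2) = 2 * 2 - 7
= 4 - 7
= -3

-3


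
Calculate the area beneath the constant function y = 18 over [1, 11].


The area under a constant function y = 18 is a rectangle.
Width = 11 - 1 = 10
Height = 18
Area = width * height
= 10 * 18
= 180

180


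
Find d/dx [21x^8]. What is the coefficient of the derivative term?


We apply the power rule: d/dx [ax^n] = a*n * x^(n-1)
d/dx [21x^8]
= 21 * 8 * x^(8-1)
= 168x^7
The coefficient is 168

168


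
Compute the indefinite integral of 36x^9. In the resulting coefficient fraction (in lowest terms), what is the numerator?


Apply the power rule for integration:
integral of ax^n dx = a/(n+1) * x^(n+1) + C
integral of 36x^9 dx
= 36/10 * x^10 + C
= 18/5 * x^10 + C
The coefficient in lowest terms is 18/5, and its numerator is 18

18


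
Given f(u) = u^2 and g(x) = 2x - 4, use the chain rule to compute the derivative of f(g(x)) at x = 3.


Using the chain rule: (f(g(x)))' = f'(g(x)) * g'(x)
First, find g(3):
g(3) = 2 * 3 - 4 = 2
Next, f'(u) = 2u
And g'(x) = 2
So f'(g(3)) * g'(3)
= 2 * 2 * 2
= 8

8


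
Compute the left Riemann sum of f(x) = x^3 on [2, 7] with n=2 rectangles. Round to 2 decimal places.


Left Riemann sum uses left endpoints of each subinterval.
Interval: [2, 7], n = 2
dx = (7 - 2) / 2 = 5/2
Left endpoints: [2, 9/2]
f values: [8, 729/8]
Sum = dx * (sum of f values)
= 5/2 * 793/8
= 3965/16 ≈ 247.81

247.81


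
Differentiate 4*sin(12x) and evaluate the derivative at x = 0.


Apply the chain rule to differentiate 4*sin(12x):
d/dx [4*sin(12x)]
= 4 * cos(12x) * d/dx(12x)
= 4 * 12 * cos(12x)
= 48 * cos(12x)
Evaluate at x = 0:
= 48 * cos(0)
= 48 * 1
= 48

48


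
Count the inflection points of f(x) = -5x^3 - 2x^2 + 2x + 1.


Inflection points occur where f''(x) = 0 and concavity changes.
f(x) = -5x^3 - 2x^2 + 2x + 1
f'(x) = -15x^2 - 4x + 2
f''(x) = -30x - 4
Set f''(x) = 0:
-30x - 4 = 0
x = 4 / (-30) = -2/15
Since f''(x) is linear (degree 1), it changes sign at this point.
Therefore there is exactly 1 inflection point.

1


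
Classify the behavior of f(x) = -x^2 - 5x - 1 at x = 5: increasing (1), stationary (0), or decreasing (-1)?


Compute f'(x) to determine behavior:
f'(x) = -2x - 5
f'(5) = -2 * 5 - 5
= -10 - 5
= -15
Since f'(5) < 0, the function is decreasing (-1)

-1


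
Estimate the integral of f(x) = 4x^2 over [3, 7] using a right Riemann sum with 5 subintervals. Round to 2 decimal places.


Right Riemann sum uses right endpoints of each subinterval.
Interval: [3, 7], n = 5
dx = (7 - 3) / 5 = 4/5
Right endpoints: [19/5, 23/5, 27/5, 31/5, 7]
f values: [1444/25, 2116/25, 2916/25, 3844/25, 196]
Sum = dx * (sum of f values)
= 4/5 * 3044/5
= 12176/25 = 487.04

487.04


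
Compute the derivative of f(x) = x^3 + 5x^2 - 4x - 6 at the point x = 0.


Differentiate f(x) = x^3 + 5x^2 - 4x - 6 term by term:
f'(x) = 3x^2 + 10x - 4
Substitute x = 0:
f'(0) = 3 * 0^2 + 10 * 0 - 4
= 0 + 0 - 4
= -4

-4


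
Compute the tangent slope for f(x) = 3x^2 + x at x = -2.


The slope of the tangent line equals f'(x) at the point.
f(x) = 3x^2 + x
f'(x) = 6x + 1
At x = -2:
f'(-2) = 6 * (-2) + 1
= -12 + 1
= -11

-11


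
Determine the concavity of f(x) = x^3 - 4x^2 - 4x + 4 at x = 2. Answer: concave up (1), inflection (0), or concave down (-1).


Concavity is determined by the sign of f''(x).
f(x) = x^3 - 4x^2 - 4x + 4
f'(x) = 3x^2 - 8x - 4
f''(x) = 6x - 8
f''(2) = 6 * 2 - 8
= 12 - 8
= 4
Since f''(2) > 0, the function is concave up (1)

1


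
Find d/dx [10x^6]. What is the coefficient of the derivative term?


We apply the power rule: d/dx [ax^n] = a*n * x^(n-1)
d/dx [10x^6]
= 10 * 6 * x^(6-1)
= 60x^5
The coefficient is 60

60


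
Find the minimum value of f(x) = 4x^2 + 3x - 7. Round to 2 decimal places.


For a quadratic f(x) = ax^2 + bx + c with a > 0, the minimum is at the vertex.
Vertex x-coordinate: x = -b/(2a)
x = -(3) / (2 * 4)
x = -3/8
Substitute back to find the minimum value:
f(-3/8) = 4 * (-3/8)^2 + 3 * (-3/8) - 7
= 9/16 - 9/8 - 7
= -121/16 ≈ -7.56

-7.56


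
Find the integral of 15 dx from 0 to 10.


The integral of a constant k over [a, b] equals k * (b - a).
integral from 0 to 10 of 15 dx
= 15 * (10 - 0)
= 15 * 10
= 150

150


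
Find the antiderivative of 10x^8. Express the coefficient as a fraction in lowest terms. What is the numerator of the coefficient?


Apply the power rule for integration:
integral of ax^n dx = a/(n+1) * x^(n+1) + C
integral of 10x^8 dx
= 10/9 * x^9 + C
The coefficient in lowest terms is 10/9, and its numerator is 10

10


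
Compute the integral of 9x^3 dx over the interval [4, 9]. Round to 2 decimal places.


Find the antiderivative of 9x^3:
F(x) = 9/4 * x^4
Apply the Fundamental Theorem of Calculus:
F(9) - F(4)
= 9/4 * 9^4 - 9/4 * 4^4
= 9/4 * (6561 - 256)
= 9/4 * 6305
= 56745/4 = 14186.25

14186.25


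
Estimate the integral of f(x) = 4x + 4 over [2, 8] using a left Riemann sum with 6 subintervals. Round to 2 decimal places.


Left Riemann sum uses left endpoints of each subinterval.
Interval: [2, 8], n = 6
dx = (8 - 2) / 6 = 1
Left endpoints: [2, 3, 4, 5, 6, 7]
f values: [12, 16, 20, 24, 28, 32]
Sum = dx * (sum of f values)
= 1 * 132
= 132 = 132.00

132.00


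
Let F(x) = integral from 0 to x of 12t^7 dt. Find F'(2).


By the Fundamental Theorem of Calculus (Part 1):
If F(x) = integral from 0 to x of f(t) dt, then F'(x) = f(x)
Here f(t) = 12t^7
So F'(x) = 12x^7
Evaluate at x = 2:
F'(2) = 12 * 2^7
= 12 * 128
= 1536

1536


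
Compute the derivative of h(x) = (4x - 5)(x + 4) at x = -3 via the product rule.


Let u(x) = 4x - 5 and v(x) = x + 4
u'(x) = 4
v'(x) = 1
Product rule: h'(x) = u'(x)*v(x) + u(x)*v'(x)
= 4 * (x + 4) + (4x - 5) * 1
At x = -3:
u(-3) = 4 * (-3) - 5 = -17
v(-3) = 1 * (-3) + 4 = 1
h'(-3) = 4 * 1 + (-17) * 1
= 4 - 17
= -13

-13


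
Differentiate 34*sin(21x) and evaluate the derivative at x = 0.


Apply the chain rule to differentiate 34*sin(21x):
d/dx [34*sin(21x)]
= 34 * cos(21x) * d/dx(21x)
= 34 * 21 * cos(21x)
= 714 * cos(21x)
Evaluate at x = 0:
= 714 * cos(0)
= 714 * 1
= 714

714


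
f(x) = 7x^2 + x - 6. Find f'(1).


Differentiate term by term using power and sum rules:
f(x) = 7x^2 + x - 6
f'(x) = 14x + 1
Substitute x = 1:
f'(1) = 14 * 1 + 1
= 14 + 1
= 15

15


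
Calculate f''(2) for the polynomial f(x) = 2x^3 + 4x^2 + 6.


First derivative:
f'(x) = 6x^2 + 8x
Second derivative:
f''(x) = 12x + 8
Substitute x = 2:
f''(2) = 12 * 2 + 8
= 24 + 8
= 32

32


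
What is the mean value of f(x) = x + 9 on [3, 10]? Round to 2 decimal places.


Average value = 1/(b-a) * integral from a to b of f(x) dx
First compute the integral of x + 9:
F(x) = (1/2)x^2 + 9x
F(10) = 1/2 * 100 + 9 * 10 = 140
F(3) = 1/2 * 9 + 9 * 3 = 63/2
Integral = 140 - 63/2 = 217/2
Average = (217/2) / (10 - 3) = (217/2) / 7
= 31/2 = 15.50

15.50


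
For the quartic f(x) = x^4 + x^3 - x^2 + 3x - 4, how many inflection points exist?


Inflection points occur where f''(x) = 0 and concavity changes.
f(x) = x^4 + x^3 - x^2 + 3x - 4
f'(x) = 4x^3 + 3x^2 - 2x + 3
f''(x) = 12x^2 + 6x - 2
This is a quadratic in x. Use the discriminant to count real roots.
Discriminant = (6)^2 - 4 * 12 * (-2)
= 36 - (-96)
= 132
Since discriminant > 0, f''(x) = 0 has 2 distinct real solutions.
A quadratic with two distinct real roots changes sign at each root, so concavity changes at both.
Number of inflection points: 2

2


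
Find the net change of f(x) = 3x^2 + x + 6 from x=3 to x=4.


Net change = f(b) - f(a)
f(x) = 3x^2 + x + 6
Compute f(4):
f(4) = 3 * 4^2 + 1 * 4 + 6
= 48 + 4 + 6
= 58
Compute f(3):
f(3) = 3 * 3^2 + 1 * 3 + 6
= 27 + 3 + 6
= 36
Net change = 58 - 36 = 22

22


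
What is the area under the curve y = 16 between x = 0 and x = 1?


The area under a constant function y = 16 is a rectangle.
Width = 1 - 0 = 1
Height = 16
Area = width * height
= 1 * 16
= 16

16


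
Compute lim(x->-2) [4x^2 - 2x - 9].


Since polynomials are continuous, we use direct substitution.
lim(x->-2) of 4x^2 - 2x - 9
= 4 * (-2)^2 - 2 * (-2) - 9
= 16 + 4 - 9
= 11

11


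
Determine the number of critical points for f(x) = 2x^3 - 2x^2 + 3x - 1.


Find where f'(x) = 0:
f(x) = 2x^3 - 2x^2 + 3x - 1
f'(x) = 6x^2 - 4x + 3
This is a quadratic in x. Use the discriminant to count real roots.
Discriminant = (-4)^2 - 4 * 6 * 3
= 16 - 72
= -56
Since discriminant < 0, f'(x) = 0 has no real solutions.
Number of critical points: 0

0


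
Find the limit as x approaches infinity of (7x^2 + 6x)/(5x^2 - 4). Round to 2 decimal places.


For limits at infinity with equal-degree polynomials,
we compare leading coefficients.
Numerator leading term: 7x^2
Denominator leading term: 5x^2
Divide both by x^2:
lim = (7 + 6/x) / (5 - 4/x^2)
As x -> infinity, the 1/x and 1/x^2 terms vanish:
= 7/5 = 1.40

1.40


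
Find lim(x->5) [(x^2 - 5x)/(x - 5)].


Direct substitution gives 0/0, so we factor the numerator.
Factor: (x^2 - 5x) = (x - 5)(x)
Cancel the common factor (x - 5):
(x^2 - 5x)/(x - 5) = (x)
Now substitute x = 5:
= (5) - (0) = 5

5


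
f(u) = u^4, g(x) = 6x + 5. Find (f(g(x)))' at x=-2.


Using the chain rule: (f(g(x)))' = f'(g(x)) * g'(x)
First, find g(-2):
g(-2) = 6 * (-2) + 5 = -7
Next, f'(u) = 4u^3
And g'(x) = 6
So f'(g(-2)) * g'(-2)
= 4 * (-7)^3 * 6
= 4 * (-343) * 6
= -8232

-8232


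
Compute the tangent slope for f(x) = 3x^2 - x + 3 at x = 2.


The slope of the tangent line equals f'(x) at the point.
f(x) = 3x^2 - x + 3
f'(x) = 6x - 1
At x = 2:
f'(2) = 6 * 2 - 1
= 12 - 1
= 11

11


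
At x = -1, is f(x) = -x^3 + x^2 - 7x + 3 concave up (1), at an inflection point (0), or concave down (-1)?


Concavity is determined by the sign of f''(x).
f(x) = -x^3 + x^2 - 7x + 3
f'(x) = -3x^2 + 2x - 7
f''(x) = -6x + 2
f''(-1) = -6 * (-1) + 2
= 6 + 2
= 8
Since f''(-1) > 0, the function is concave up (1)

1


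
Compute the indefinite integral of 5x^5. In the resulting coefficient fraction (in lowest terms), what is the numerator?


Apply the power rule for integration:
integral of ax^n dx = a/(n+1) * x^(n+1) + C
integral of 5x^5 dx
= 5/6 * x^6 + C
The coefficient in lowest terms is 5/6, and its numerator is 5

5


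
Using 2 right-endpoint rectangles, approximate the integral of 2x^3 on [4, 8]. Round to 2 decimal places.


Right Riemann sum uses right endpoints of each subinterval.
Interval: [4, 8], n = 2
dx = (8 - 4) / 2 = 2
Right endpoints: [6, 8]
f values: [432, 1024]
Sum = dx * (sum of f values)
= 2 * 1456
= 2912 = 2912.00

2912.00


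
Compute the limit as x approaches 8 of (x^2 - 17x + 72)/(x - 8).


Direct substitution gives 0/0, so we factor the numerator.
Factor: (x^2 - 17x + 72) = (x - 8)(x - 9)
Cancel the common factor (x - 8):
(x^2 - 17x + 72)/(x - 8) = (x - 9)
Now substitute x = 8:
= (8) - (9) = -1

-1


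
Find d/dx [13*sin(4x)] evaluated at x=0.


Apply the chain rule to differentiate 13*sin(4x):
d/dx [13*sin(4x)]
= 13 * cos(4x) * d/dx(4x)
= 13 * 4 * cos(4x)
= 52 * cos(4x)
Evaluate at x = 0:
= 52 * cos(0)
= 52 * 1
= 52

52


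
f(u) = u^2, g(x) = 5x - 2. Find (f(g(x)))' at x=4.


Using the chain rule: (f(g(x)))' = f'(g(x)) * g'(x)
First, find g(4):
g(4) = 5 * 4 - 2 = 18
Next, f'(u) = 2u
And g'(x) = 5
So f'(g(4)) * g'(4)
= 2 * 18 * 5
= 180

180


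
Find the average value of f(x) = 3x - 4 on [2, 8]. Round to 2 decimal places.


Average value = 1/(b-a) * integral from a to b of f(x) dx
First compute the integral of 3x - 4:
F(x) = (3/2)x^2 - 4x
F(8) = 3/2 * 64 - 4 * 8 = 64
F(2) = 3/2 * 4 - 4 * 2 = -2
Integral = 64 - (-2) = 66
Average = 66 / (8 - 2) = 66 / 6
= 11 = 11.00

11.00


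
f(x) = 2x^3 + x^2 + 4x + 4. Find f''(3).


First derivative:
f'(x) = 6x^2 + 2x + 4
Second derivative:
f''(x) = 12x + 2
Substitute x = 3:
f''(3) = 12 * 3 + 2
= 36 + 2
= 38

38


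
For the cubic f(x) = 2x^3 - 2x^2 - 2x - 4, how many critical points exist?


Find where f'(x) = 0:
f(x) = 2x^3 - 2x^2 - 2x - 4
f'(x) = 6x^2 - 4x - 2
This is a quadratic in x. Use the discriminant to count real roots.
Discriminant = (-4)^2 - 4 * 6 * (-2)
= 16 - (-48)
= 64
Since discriminant > 0, f'(x) = 0 has 2 real solutions.
Number of critical points: 2

2


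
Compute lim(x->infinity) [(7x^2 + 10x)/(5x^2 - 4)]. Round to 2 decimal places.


For limits at infinity with equal-degree polynomials,
we compare leading coefficients.
Numerator leading term: 7x^2
Denominator leading term: 5x^2
Divide both by x^2:
lim = (7 + 10/x) / (5 - 4/x^2)
As x -> infinity, the 1/x and 1/x^2 terms vanish:
= 7/5 = 1.40

1.40


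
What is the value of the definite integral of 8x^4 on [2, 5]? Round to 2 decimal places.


Find the antiderivative of 8x^4:
F(x) = 8/5 * x^5
Apply the Fundamental Theorem of Calculus:
F(5) - F(2)
= 8/5 * 5^5 - 8/5 * 2^5
= 8/5 * (3125 - 32)
= 8/5 * 3093
= 24744/5 = 4948.80

4948.80


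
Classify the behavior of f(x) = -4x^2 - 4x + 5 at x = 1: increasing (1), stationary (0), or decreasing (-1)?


Compute f'(x) to determine behavior:
f'(x) = -8x - 4
f'(1) = -8 * 1 - 4
= -8 - 4
= -12
Since f'(1) < 0, the function is decreasing (-1)

-1


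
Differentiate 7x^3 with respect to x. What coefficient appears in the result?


We apply the power rule: d/dx [ax^n] = a*n * x^(n-1)
d/dx [7x^3]
= 7 * 3 * x^(3-1)
= 21x^2
The coefficient is 21

21


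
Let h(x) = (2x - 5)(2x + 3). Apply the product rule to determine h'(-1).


Let u(x) = 2x - 5 and v(x) = 2x + 3
u'(x) = 2
v'(x) = 2
Product rule: h'(x) = u'(x)*v(x) + u(x)*v'(x)
= 2 * (2x + 3) + (2x - 5) * 2
At x = -1:
u(-1) = 2 * (-1) - 5 = -7
v(-1) = 2 * (-1) + 3 = 1
h'(-1) = 2 * 1 + (-7) * 2
= 2 - 14
= -12

-12


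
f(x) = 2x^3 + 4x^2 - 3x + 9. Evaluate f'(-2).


Differentiate f(x) = 2x^3 + 4x^2 - 3x + 9 term by term:
f'(x) = 6x^2 + 8x - 3
Substitute x = -2:
f'(-2) = 6 * (-2)^2 + 8 * (-2) - 3
= 24 - 16 - 3
= 5

5


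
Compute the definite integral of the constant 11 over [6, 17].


The integral of a constant k over [a, b] equals k * (b - a).
integral from 6 to 17 of 11 dx
= 11 * (17 - 6)
= 11 * 11
= 121

121


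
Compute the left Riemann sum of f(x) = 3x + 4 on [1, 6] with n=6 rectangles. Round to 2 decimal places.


Left Riemann sum uses left endpoints of each subinterval.
Interval: [1, 6], n = 6
dx = (6 - 1) / 6 = 5/6
Left endpoints: [1, 11/6, 8/3, 7/2, 13/3, 31/6]
f values: [7, 19/2, 12, 29/2, 17, 39/2]
Sum = dx * (sum of f values)
= 5/6 * 159/2
= 265/4 = 66.25

66.25


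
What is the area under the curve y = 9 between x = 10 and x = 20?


The area under a constant function y = 9 is a rectangle.
Width = 20 - 10 = 10
Height = 9
Area = width * height
= 10 * 9
= 90

90


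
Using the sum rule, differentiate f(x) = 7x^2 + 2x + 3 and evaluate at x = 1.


Differentiate term by term using power and sum rules:
f(x) = 7x^2 + 2x + 3
f'(x) = 14x + 2
Substitute x = 1:
f'(1) = 14 * 1 + 2
= 14 + 2
= 16

16


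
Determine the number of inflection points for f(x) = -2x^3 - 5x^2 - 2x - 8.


Inflection points occur where f''(x) = 0 and concavity changes.
f(x) = -2x^3 - 5x^2 - 2x - 8
f'(x) = -6x^2 - 10x - 2
f''(x) = -12x - 10
Set f''(x) = 0:
-12x - 10 = 0
x = 10 / (-12) = -5/6
Since f''(x) is linear (degree 1), it changes sign at this point.
Therefore there is exactly 1 inflection point.

1


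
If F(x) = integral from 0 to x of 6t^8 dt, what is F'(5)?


By the Fundamental Theorem of Calculus (Part 1):
If F(x) = integral from 0 to x of f(t) dt, then F'(x) = f(x)
Here f(t) = 6t^8
So F'(x) = 6x^8
Evaluate at x = 5:
F'(5) = 6 * 5^8
= 6 * 390625
= 2343750

2343750


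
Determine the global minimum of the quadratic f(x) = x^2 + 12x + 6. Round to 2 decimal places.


For a quadratic f(x) = ax^2 + bx + c with a > 0, the minimum is at the vertex.
Vertex x-coordinate: x = -b/(2a)
x = -(12) / (2 * 1)
x = -12/2 = -6
Substitute back to find the minimum value:
f(-6) = 1 * (-6)^2 + 12 * (-6) + 6
= 36 - 72 + 6
= -30 = -30.00

-30.00


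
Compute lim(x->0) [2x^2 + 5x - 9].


Since polynomials are continuous, we use direct substitution.
lim(x->0) of 2x^2 + 5x - 9
= 2 * 0^2 + 5 * 0 - 9
= 0 + 0 - 9
= -9

-9


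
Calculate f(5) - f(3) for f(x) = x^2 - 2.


Net change = f(b) - f(a)
f(x) = x^2 - 2
Compute f(5):
f(5) = 1 * 5^2 + 0 * 5 - 2
= 25 + 0 - 2
= 23
Compute f(3):
f(3) = 1 * 3^2 + 0 * 3 - 2
= 9 + 0 - 2
= 7
Net change = 23 - 7 = 16

16


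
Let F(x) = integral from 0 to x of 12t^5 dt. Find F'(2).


By the Fundamental Theorem of Calculus (Part 1):
If F(x) = integral from 0 to x of f(t) dt, then F'(x) = f(x)
Here f(t) = 12t^5
So F'(x) = 12x^5
Evaluate at x = 2:
F'(2) = 12 * 2^5
= 12 * 32
= 384

384


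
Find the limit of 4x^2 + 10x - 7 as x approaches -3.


Since polynomials are continuous, we use direct substitution.
lim(x->-3) of 4x^2 + 10x - 7
= 4 * (-3)^2 + 10 * (-3) - 7
= 36 - 30 - 7
= -1

-1


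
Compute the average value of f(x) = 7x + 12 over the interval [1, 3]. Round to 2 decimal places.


Average value = 1/(b-a) * integral from a to b of f(x) dx
First compute the integral of 7x + 12:
F(x) = (7/2)x^2 + 12x
F(3) = 7/2 * 9 + 12 * 3 = 135/2
F(1) = 7/2 * 1 + 12 * 1 = 31/2
Integral = 135/2 - 31/2 = 52
Average = 52 / (3 - 1) = 52 / 2
= 26 = 26.00

26.00


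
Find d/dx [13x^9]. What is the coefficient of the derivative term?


We apply the power rule: d/dx [ax^n] = a*n * x^(n-1)
d/dx [13x^9]
= 13 * 9 * x^(9-1)
= 117x^8
The coefficient is 117

117


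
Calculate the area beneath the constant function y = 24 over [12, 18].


The area under a constant function y = 24 is a rectangle.
Width = 18 - 12 = 6
Height = 24
Area = width * height
= 6 * 24
= 144

144


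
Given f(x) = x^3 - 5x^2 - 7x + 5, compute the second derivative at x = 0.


First derivative:
f'(x) = 3x^2 - 10x - 7
Second derivative:
f''(x) = 6x - 10
Substitute x = 0:
f''(0) = 6 * 0 - 10
= 0 - 10
= -10

-10


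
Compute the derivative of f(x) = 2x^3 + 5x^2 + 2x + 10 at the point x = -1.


Differentiate f(x) = 2x^3 + 5x^2 + 2x + 10 term by term:
f'(x) = 6x^2 + 10x + 2
Substitute x = -1:
f'(-1) = 6 * (-1)^2 + 10 * (-1) + 2
= 6 - 10 + 2
= -2

-2


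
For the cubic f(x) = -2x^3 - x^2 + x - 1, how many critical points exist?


Find where f'(x) = 0:
f(x) = -2x^3 - x^2 + x - 1
f'(x) = -6x^2 - 2x + 1
This is a quadratic in x. Use the discriminant to count real roots.
Discriminant = (-2)^2 - 4 * (-6) * 1
= 4 - (-24)
= 28
Since discriminant > 0, f'(x) = 0 has 2 real solutions.
Number of critical points: 2

2


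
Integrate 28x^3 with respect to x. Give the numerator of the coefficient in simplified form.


Apply the power rule for integration:
integral of ax^n dx = a/(n+1) * x^(n+1) + C
integral of 28x^3 dx
= 28/4 * x^4 + C
= 7 * x^4 + C
The coefficient in lowest terms is 7 = 7/1, so its numerator is 7

7


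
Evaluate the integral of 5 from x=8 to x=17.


The integral of a constant k over [a, b] equals k * (b - a).
integral from 8 to 17 of 5 dx
= 5 * (17 - 8)
= 5 * 9
= 45

45


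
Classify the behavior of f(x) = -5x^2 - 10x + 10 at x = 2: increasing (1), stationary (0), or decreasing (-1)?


Compute f'(x) to determine behavior:
f'(x) = -10x - 10
f'(2) = -10 * 2 - 10
= -20 - 10
= -30
Since f'(2) < 0, the function is decreasing (-1)

-1


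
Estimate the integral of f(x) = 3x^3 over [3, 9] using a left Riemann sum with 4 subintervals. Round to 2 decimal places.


Left Riemann sum uses left endpoints of each subinterval.
Interval: [3, 9], n = 4
dx = (9 - 3) / 4 = 3/2
Left endpoints: [3, 9/2, 6, 15/2]
f values: [81, 2187/8, 648, 10125/8]
Sum = dx * (sum of f values)
= 3/2 * 2268
= 3402 = 3402.00

3402.00


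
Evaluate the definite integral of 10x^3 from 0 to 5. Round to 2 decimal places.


Find the antiderivative of 10x^3:
F(x) = 10/4 * x^4
Apply the Fundamental Theorem of Calculus:
F(5) - F(0)
= 10/4 * 5^4 - 10/4 * 0^4
= 10/4 * (625 - 0)
= 10/4 * 625
= 3125/2 = 1562.50

1562.50


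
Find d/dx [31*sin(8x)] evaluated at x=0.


Apply the chain rule to differentiate 31*sin(8x):
d/dx [31*sin(8x)]
= 31 * cos(8x) * d/dx(8x)
= 31 * 8 * cos(8x)
= 248 * cos(8x)
Evaluate at x = 0:
= 248 * cos(0)
= 248 * 1
= 248

248


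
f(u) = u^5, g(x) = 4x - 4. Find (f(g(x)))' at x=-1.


Using the chain rule: (f(g(x)))' = f'(g(x)) * g'(x)
First, find g(-1):
g(-1) = 4 * (-1) - 4 = -8
Next, f'(u) = 5u^4
And g'(x) = 4
So f'(g(-1)) * g'(-1)
= 5 * (-8)^4 * 4
= 5 * 4096 * 4
= 81920

81920


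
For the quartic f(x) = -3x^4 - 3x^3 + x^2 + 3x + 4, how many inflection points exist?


Inflection points occur where f''(x) = 0 and concavity changes.
f(x) = -3x^4 - 3x^3 + x^2 + 3x + 4
f'(x) = -12x^3 - 9x^2 + 2x + 3
f''(x) = -36x^2 - 18x + 2
This is a quadratic in x. Use the discriminant to count real roots.
Discriminant = (-18)^2 - 4 * (-36) * 2
= 324 - (-288)
= 612
Since discriminant > 0, f''(x) = 0 has 2 distinct real solutions.
A quadratic with two distinct real roots changes sign at each root, so concavity changes at both.
Number of inflection points: 2

2
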